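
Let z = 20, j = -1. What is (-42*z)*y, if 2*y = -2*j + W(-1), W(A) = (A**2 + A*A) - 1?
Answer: -1260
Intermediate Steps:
W(A) = -1 + 2*A**2 (W(A) = (A**2 + A**2) - 1 = 2*A**2 - 1 = -1 + 2*A**2)
y = 3/2 (y = (-2*(-1) + (-1 + 2*(-1)**2))/2 = (2 + (-1 + 2*1))/2 = (2 + (-1 + 2))/2 = (2 + 1)/2 = (1/2)*3 = 3/2 ≈ 1.5000)
(-42*z)*y = -42*20*(3/2) = -840*3/2 = -1260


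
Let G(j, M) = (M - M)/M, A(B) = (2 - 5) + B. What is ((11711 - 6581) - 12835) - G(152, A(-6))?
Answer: -7705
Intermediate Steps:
A(B) = -3 + B
G(j, M) = 0 (G(j, M) = 0/M = 0)
((11711 - 6581) - 12835) - G(152, A(-6)) = ((11711 - 6581) - 12835) - 1*0 = (5130 - 12835) + 0 = -7705 + 0 = -7705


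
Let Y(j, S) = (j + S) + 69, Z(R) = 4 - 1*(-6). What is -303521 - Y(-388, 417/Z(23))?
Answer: -3032437/10 ≈ -3.0324e+5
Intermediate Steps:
Z(R) = 10 (Z(R) = 4 + 6 = 10)
Y(j, S) = 69 + S + j (Y(j, S) = (S + j) + 69 = 69 + S + j)
-303521 - Y(-388, 417/Z(23)) = -303521 - (69 + 417/10 - 388) = -303521 - 1*(-2773/10) = -303521 + 2773/10 = -3032437/10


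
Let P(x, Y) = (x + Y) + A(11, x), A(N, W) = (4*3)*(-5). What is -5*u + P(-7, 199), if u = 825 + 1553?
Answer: -11758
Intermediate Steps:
u = 2378
A(N, W) = -60 (A(N, W) = 12*(-5) = -60)
P(x, Y) = -60 + Y + x (P(x, Y) = (x + Y) - 60 = (Y + x) - 60 = -60 + Y + x)
-5*u + P(-7, 199) = -5*2378 + (-60 + 199 - 7) = -11890 + 132 = -11758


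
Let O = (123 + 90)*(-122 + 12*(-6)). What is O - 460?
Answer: -41782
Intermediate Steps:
O = -41322 (O = 213*(-122 - 72) = 213*(-194) = -41322)
O - 460 = -41322 - 460 = -41782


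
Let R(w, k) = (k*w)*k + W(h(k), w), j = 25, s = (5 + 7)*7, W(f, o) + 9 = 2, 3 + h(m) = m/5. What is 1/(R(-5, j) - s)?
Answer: -1/3216 ≈ -0.00031095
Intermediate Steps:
h(m) = -3 + m/5
W(f, o) = -7 (W(f, o) = -9 + 2 = -7)
s = 84 (s = 12*7 = 84)
R(w, k) = -7 + w*k² (R(w, k) = (k*w)*k - 7 = w*k² - 7 = -7 + w*k²)
1/(R(-5, j) - s) = 1/((-7 - 5*25²) - 1*84) = 1/((-7 - 5*625) - 84) = 1/((-7 - 3125) - 84) = 1/(-3132 - 84) = 1/(-3216) = -1/3216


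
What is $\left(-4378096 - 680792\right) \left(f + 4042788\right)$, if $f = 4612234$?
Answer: $-43784786935536$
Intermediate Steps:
$\left(-4378096 - 680792\right) \left(f + 4042788\right) = \left(-4378096 - 680792\right) \left(4612234 + 4042788\right) = \left(-5058888\right) 8655022 = -43784786935536$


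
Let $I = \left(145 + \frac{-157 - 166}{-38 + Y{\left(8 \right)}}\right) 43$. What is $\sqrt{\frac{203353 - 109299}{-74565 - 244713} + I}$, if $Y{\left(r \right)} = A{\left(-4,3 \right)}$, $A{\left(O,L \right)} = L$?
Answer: $\frac{\sqrt{207027522906215865}}{5587365} \approx 81.434$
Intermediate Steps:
$Y{\left(r \right)} = 3$
$I = \frac{232114}{35}$ ($I = \left(145 + \frac{-157 - 166}{-38 + 3}\right) 43 = \left(145 - \frac{323}{-35}\right) 43 = \left(145 - - \frac{323}{35}\right) 43 = \left(145 + \frac{323}{35}\right) 43 = \frac{5398}{35} \cdot 43 = \frac{232114}{35} \approx 6631.8$)
$\sqrt{\frac{203353 - 109299}{-74565 - 244713} + I} = \sqrt{\frac{203353 - 109299}{-74565 - 244713} + \frac{232114}{35}} = \sqrt{\frac{94054}{-319278} + \frac{232114}{35}} = \sqrt{94054 \left(- \frac{1}{319278}\right) + \frac{232114}{35}} = \sqrt{- \frac{47027}{159639} + \frac{232114}{35}} = \sqrt{\frac{37052800901}{5587365}} = \frac{\sqrt{207027522906215865}}{5587365}$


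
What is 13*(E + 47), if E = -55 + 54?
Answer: 598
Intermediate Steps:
E = -1
13*(E + 47) = 13*(-1 + 47) = 13*46 = 598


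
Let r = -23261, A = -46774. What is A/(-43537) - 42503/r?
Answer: 226035625/77901089 ≈ 2.9016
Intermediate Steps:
A/(-43537) - 42503/r = -46774/(-43537) - 42503/(-23261) = -46774*(-1/43537) - 42503*(-1/23261) = 3598/3349 + 42503/23261 = 226035625/77901089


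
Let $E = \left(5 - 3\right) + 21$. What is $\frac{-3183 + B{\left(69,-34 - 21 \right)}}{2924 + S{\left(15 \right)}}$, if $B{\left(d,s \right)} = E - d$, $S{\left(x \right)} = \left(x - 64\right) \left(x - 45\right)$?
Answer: $- \frac{3229}{4394} \approx -0.73487$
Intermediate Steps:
$E = 23$ ($E = 2 + 21 = 23$)
$S{\left(x \right)} = \left(-64 + x\right) \left(-45 + x\right)$
$B{\left(d,s \right)} = 23 - d$
$\frac{-3183 + B{\left(69,-34 - 21 \right)}}{2924 + S{\left(15 \right)}} = \frac{-3183 + \left(23 - 69\right)}{2924 + \left(2880 + 15^{2} - 1635\right)} = \frac{-3183 + \left(23 - 69\right)}{2924 + \left(2880 + 225 - 1635\right)} = \frac{-3183 - 46}{2924 + 1470} = - \frac{3229}{4394}$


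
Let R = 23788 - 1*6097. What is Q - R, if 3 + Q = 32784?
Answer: 15090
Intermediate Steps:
Q = 32781 (Q = -3 + 32784 = 32781)
R = 17691 (R = 23788 - 6097 = 17691)
Q - R = 32781 - 1*17691 = 32781 - 17691 = 15090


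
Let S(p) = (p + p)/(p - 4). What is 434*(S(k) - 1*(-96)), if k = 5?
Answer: 46004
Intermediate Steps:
S(p) = 2*p/(-4 + p) (S(p) = (2*p)/(-4 + p) = 2*p/(-4 + p))
434*(S(k) - 1*(-96)) = 434*(2*5/(-4 + 5) - 1*(-96)) = 434*(2*5/1 + 96) = 434*(2*5*1 + 96) = 434*(10 + 96) = 434*106 = 46004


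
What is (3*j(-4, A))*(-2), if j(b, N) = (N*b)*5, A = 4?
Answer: 480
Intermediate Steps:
j(b, N) = 5*N*b
(3*j(-4, A))*(-2) = (3*(5*4*(-4)))*(-2) = (3*(-80))*(-2) = -240*(-2) = 480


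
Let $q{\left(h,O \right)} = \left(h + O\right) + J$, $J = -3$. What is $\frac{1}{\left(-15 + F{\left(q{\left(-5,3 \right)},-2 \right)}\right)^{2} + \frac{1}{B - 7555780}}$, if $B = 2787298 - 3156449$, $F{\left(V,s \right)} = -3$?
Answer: $\frac{7924931}{2567677643} \approx 0.0030864$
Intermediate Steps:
$q{\left(h,O \right)} = -3 + O + h$ ($q{\left(h,O \right)} = \left(h + O\right) - 3 = \left(O + h\right) - 3 = -3 + O + h$)
$B = -369151$ ($B = 2787298 - 3156449 = -369151$)
$\frac{1}{\left(-15 + F{\left(q{\left(-5,3 \right)},-2 \right)}\right)^{2} + \frac{1}{B - 7555780}} = \frac{1}{\left(-15 - 3\right)^{2} + \frac{1}{-369151 - 7555780}} = \frac{1}{\left(-18\right)^{2} + \frac{1}{-7924931}} = \frac{1}{324 - \frac{1}{7924931}} = \frac{1}{\frac{2567677643}{7924931}} = \frac{7924931}{2567677643}$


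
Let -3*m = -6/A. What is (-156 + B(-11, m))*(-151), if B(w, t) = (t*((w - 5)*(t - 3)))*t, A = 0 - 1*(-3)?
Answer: 568364/27 ≈ 21051.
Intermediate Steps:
A = 3 (A = 0 + 3 = 3)
m = 2/3 (m = -(-2)/3 = -1/3*(-2) = 2/3 ≈ 0.66667)
B(w, t) = t**2*(-5 + w)*(-3 + t) (B(w, t) = (t*((-5 + w)*(-3 + t)))*t = (t*(-5 + w)*(-3 + t))*t = t**2*(-5 + w)*(-3 + t))
(-156 + B(-11, m))*(-151) = (-156 + (2/3)**2*(15 - 5*2/3 - 3*(-11) + (2/3)*(-11)))*(-151) = (-156 + 4*(15 - 10/3 + 33 - 22/3)/9)*(-151) = (-156 + (4/9)*(112/3))*(-151) = (-156 + 448/27)*(-151) = -3764/27*(-151) = 568364/27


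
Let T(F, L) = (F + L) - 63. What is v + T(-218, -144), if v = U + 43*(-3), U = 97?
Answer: -457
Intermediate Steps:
T(F, L) = -63 + F + L
v = -32 (v = 97 + 43*(-3) = 97 - 129 = -32)
v + T(-218, -144) = -32 + (-63 - 218 - 144) = -32 - 425 = -457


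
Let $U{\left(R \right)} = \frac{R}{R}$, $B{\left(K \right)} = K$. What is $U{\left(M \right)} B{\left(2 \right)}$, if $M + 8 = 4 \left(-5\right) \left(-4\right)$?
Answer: $2$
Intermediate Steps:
$M = 72$ ($M = -8 + 4 \left(-5\right) \left(-4\right) = -8 - -80 = -8 + 80 = 72$)
$U{\left(R \right)} = 1$
$U{\left(M \right)} B{\left(2 \right)} = 1 \cdot 2 = 2$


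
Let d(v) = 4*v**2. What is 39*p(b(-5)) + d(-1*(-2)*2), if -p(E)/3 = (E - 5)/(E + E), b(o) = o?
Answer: -53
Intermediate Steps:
p(E) = -3*(-5 + E)/(2*E) (p(E) = -3*(E - 5)/(E + E) = -3*(-5 + E)/(2*E))
39*p(b(-5)) + d(-1*(-2)*2) = 39*((3/2)*(5 - 1*(-5))/(-5)) + 4*(-1*(-2)*2)**2 = 39*((3/2)*(-1/5)*(5 + 5)) + 4*(2*2)**2 = 39*((3/2)*(-1/5)*10) + 4*4**2 = 39*(-3) + 4*16 = -117 + 64 = -53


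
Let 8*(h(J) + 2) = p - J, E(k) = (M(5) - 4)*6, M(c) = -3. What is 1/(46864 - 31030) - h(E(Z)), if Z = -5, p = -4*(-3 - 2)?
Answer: -182089/31668 ≈ -5.7499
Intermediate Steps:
p = 20 (p = -4*(-5) = 20)
E(k) = -42 (E(k) = (-3 - 4)*6 = -7*6 = -42)
h(J) = ½ - J/8 (h(J) = -2 + (20 - J)/8 = -2 + (5/2 - J/8) = ½ - J/8)
1/(46864 - 31030) - h(E(Z)) = 1/(46864 - 31030) - (½ - ⅛*(-42)) = 1/15834 - (½ + 21/4) = 1/15834 - 1*23/4 = 1/15834 - 23/4 = -182089/31668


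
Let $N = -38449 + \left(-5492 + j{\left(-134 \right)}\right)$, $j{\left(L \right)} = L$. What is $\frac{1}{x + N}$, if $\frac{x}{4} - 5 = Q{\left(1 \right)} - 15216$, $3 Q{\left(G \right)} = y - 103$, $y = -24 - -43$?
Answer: $- \frac{1}{105031} \approx -9.521 \cdot 10^{-6}$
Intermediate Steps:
$y = 19$ ($y = -24 + 43 = 19$)
$Q{\left(G \right)} = -28$ ($Q{\left(G \right)} = \frac{19 - 103}{3} = \frac{1}{3} \left(-84\right) = -28$)
$x = -60956$ ($x = 20 + 4 \left(-28 - 15216\right) = 20 + 4 \left(-15244\right) = 20 - 60976 = -60956$)
$N = -44075$ ($N = -38449 - 5626 = -44075$)
$\frac{1}{x + N} = \frac{1}{-60956 - 44075} = \frac{1}{-105031} = - \frac{1}{105031}$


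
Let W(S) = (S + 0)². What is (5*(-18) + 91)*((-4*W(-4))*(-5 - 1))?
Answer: 384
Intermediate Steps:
W(S) = S²
(5*(-18) + 91)*((-4*W(-4))*(-5 - 1)) = (5*(-18) + 91)*((-4*(-4)²)*(-5 - 1)) = (-90 + 91)*(-4*16*(-6)) = 1*(-64*(-6)) = 1*384 = 384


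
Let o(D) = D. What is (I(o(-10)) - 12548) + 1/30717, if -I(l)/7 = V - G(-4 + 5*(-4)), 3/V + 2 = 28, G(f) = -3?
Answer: -10038776329/798642 ≈ -12570.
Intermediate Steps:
V = 3/26 (V = 3/(-2 + 28) = 3/26 ≈ 0.11538)
I(l) = -567/26 (I(l) = -7*(3/26 - 1*(-3)) = -7*(3/26 + 3) = -7*81/26 = -567/26)
(I(o(-10)) - 12548) + 1/30717 = (-567/26 - 12548) + 1/30717 = -326815/26 + 1/30717 = -10038776329/798642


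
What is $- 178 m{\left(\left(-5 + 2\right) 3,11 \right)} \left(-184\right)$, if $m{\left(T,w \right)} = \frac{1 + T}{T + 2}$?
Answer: $\frac{262016}{7} \approx 37431.0$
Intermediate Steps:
$m{\left(T,w \right)} = \frac{1 + T}{2 + T}$
$- 178 m{\left(\left(-5 + 2\right) 3,11 \right)} \left(-184\right) = - 178 \frac{1 + \left(-5 + 2\right) 3}{2 + \left(-5 + 2\right) 3} \left(-184\right) = - 178 \frac{1 - 9}{2 - 9} \left(-184\right) = - 178 \frac{1}{-7} \left(-8\right) \left(-184\right) = - 178 \left(\left(- \frac{1}{7}\right) \left(-8\right)\right) \left(-184\right) = \left(-178\right) \frac{8}{7} \left(-184\right) = \left(- \frac{1424}{7}\right) \left(-184\right) = \frac{262016}{7}$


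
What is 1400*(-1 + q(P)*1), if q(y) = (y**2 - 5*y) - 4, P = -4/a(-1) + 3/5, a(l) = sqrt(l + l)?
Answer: -21896 - 10640*I*sqrt(2) ≈ -21896.0 - 15047.0*I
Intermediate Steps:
a(l) = sqrt(2)*sqrt(l) (a(l) = sqrt(2*l) = sqrt(2)*sqrt(l))
P = 3/5 + 2*I*sqrt(2) (P = -4*(-I*sqrt(2)/2) + 3/5 = -(-2)*I*sqrt(2) + 3/5 = 2*I*sqrt(2) + 3/5 = 3/5 + 2*I*sqrt(2) ≈ 0.6 + 2.8284*I)
q(y) = -4 + y**2 - 5*y
1400*(-1 + q(P)*1) = 1400*(-1 + (-4 + (3/5 + 2*I*sqrt(2))**2 - 5*(3/5 + 2*I*sqrt(2)))*1) = 1400*(-1 + (-4 + (3/5 + 2*I*sqrt(2))**2 + (-3 - 10*I*sqrt(2)))*1) = 1400*(-1 + (-7 + (3/5 + 2*I*sqrt(2))**2 - 10*I*sqrt(2))*1) = 1400*(-1 + (-7 + (3/5 + 2*I*sqrt(2))**2 - 10*I*sqrt(2))) = 1400*(-8 + (3/5 + 2*I*sqrt(2))**2 - 10*I*sqrt(2)) = -11200 + 1400*(3/5 + 2*I*sqrt(2))**2 - 14000*I*sqrt(2)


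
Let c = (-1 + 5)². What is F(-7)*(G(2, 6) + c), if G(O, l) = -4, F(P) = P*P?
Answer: 588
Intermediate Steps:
F(P) = P²
c = 16 (c = 4² = 16)
F(-7)*(G(2, 6) + c) = (-7)²*(-4 + 16) = 49*12 = 588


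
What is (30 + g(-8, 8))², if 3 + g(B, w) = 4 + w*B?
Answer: 1089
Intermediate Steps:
g(B, w) = 1 + B*w (g(B, w) = -3 + (4 + w*B) = -3 + (4 + B*w) = 1 + B*w)
(30 + g(-8, 8))² = (30 + (1 - 8*8))² = (30 + (1 - 64))² = (30 - 63)² = (-33)² = 1089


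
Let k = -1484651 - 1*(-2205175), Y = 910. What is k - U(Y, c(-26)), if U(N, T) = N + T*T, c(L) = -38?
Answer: 718170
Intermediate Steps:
U(N, T) = N + T²
k = 720524 (k = -1484651 + 2205175 = 720524)
k - U(Y, c(-26)) = 720524 - (910 + (-38)²) = 720524 - (910 + 1444) = 720524 - 1*2354 = 720524 - 2354 = 718170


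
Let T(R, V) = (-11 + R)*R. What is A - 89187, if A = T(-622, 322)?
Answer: 304539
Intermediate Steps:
T(R, V) = R*(-11 + R)
A = 393726 (A = -622*(-11 - 622) = -622*(-633) = 393726)
A - 89187 = 393726 - 89187 = 304539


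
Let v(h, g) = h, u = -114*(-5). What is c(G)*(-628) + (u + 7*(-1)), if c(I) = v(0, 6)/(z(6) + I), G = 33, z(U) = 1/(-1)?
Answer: 563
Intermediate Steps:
u = 570
z(U) = -1 (z(U) = 1*(-1) = -1)
c(I) = 0 (c(I) = 0/(-1 + I) = 0)
c(G)*(-628) + (u + 7*(-1)) = 0*(-628) + (570 + 7*(-1)) = 0 + (570 - 7) = 0 + 563 = 563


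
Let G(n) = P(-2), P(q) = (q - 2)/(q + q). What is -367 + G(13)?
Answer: -366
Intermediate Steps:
P(q) = (-2 + q)/(2*q) (P(q) = (-2 + q)/((2*q)) = (-2 + q)*(1/(2*q)) = (-2 + q)/(2*q))
G(n) = 1 (G(n) = (1/2)*(-2 - 2)/(-2) = (1/2)*(-1/2)*(-4) = 1)
-367 + G(13) = -367 + 1 = -366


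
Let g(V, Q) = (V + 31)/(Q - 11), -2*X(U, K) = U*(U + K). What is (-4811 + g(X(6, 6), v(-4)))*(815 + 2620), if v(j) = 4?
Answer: -115663320/7 ≈ -1.6523e+7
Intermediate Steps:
X(U, K) = -U*(K + U)/2 (X(U, K) = -U*(U + K)/2 = -U*(K + U)/2)
g(V, Q) = (31 + V)/(-11 + Q)
(-4811 + g(X(6, 6), v(-4)))*(815 + 2620) = (-4811 + (31 - ½*6*(6 + 6))/(-11 + 4))*(815 + 2620) = (-4811 + (31 - ½*6*12)/(-7))*3435 = (-4811 - (31 - 36)/7)*3435 = (-4811 - ⅐*(-5))*3435 = (-4811 + 5/7)*3435 = -33672/7*3435 = -115663320/7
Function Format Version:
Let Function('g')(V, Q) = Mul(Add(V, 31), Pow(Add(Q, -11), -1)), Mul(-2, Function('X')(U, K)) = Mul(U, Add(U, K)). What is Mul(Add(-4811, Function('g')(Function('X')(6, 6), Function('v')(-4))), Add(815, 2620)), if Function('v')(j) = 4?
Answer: Rational(-115663320, 7) ≈ -1.6523e+7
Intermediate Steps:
Function('X')(U, K) = Mul(Rational(-1, 2), U, Add(K, U)) (Function('X')(U, K) = Mul(Rational(-1, 2), Mul(U, Add(U, K))) = Mul(Rational(-1, 2), Mul(U, Add(K, U))) = Mul(Rational(-1, 2), U, Add(K, U)))
Function('g')(V, Q) = Mul(Pow(Add(-11, Q), -1), Add(31, V)) (Function('g')(V, Q) = Mul(Add(31, V), Pow(Add(-11, Q), -1)) = Mul(Pow(Add(-11, Q), -1), Add(31, V)))
Mul(Add(-4811, Function('g')(Function('X')(6, 6), Function('v')(-4))), Add(815, 2620)) = Mul(Add(-4811, Mul(Pow(Add(-11, 4), -1), Add(31, Mul(Rational(-1, 2), 6, Add(6, 6))))), Add(815, 2620)) = Mul(Add(-4811, Mul(Pow(-7, -1), Add(31, Mul(Rational(-1, 2), 6, 12)))), 3435) = Mul(Add(-4811, Mul(Rational(-1, 7), Add(31, -36))), 3435) = Mul(Add(-4811, Mul(Rational(-1, 7), -5)), 3435) = Mul(Add(-4811, Rational(5, 7)), 3435) = Mul(Rational(-33672, 7), 3435) = Rational(-115663320, 7)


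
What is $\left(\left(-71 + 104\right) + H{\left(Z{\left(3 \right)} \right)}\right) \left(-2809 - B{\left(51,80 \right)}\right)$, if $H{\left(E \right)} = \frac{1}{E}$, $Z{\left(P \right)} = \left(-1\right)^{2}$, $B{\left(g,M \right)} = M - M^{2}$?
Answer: $119374$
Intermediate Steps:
$Z{\left(P \right)} = 1$
$\left(\left(-71 + 104\right) + H{\left(Z{\left(3 \right)} \right)}\right) \left(-2809 - B{\left(51,80 \right)}\right) = \left(\left(-71 + 104\right) + 1^{-1}\right) \left(-2809 - 80 \left(1 - 80\right)\right) = \left(33 + 1\right) \left(-2809 - 80 \left(1 - 80\right)\right) = 34 \left(-2809 - 80 \left(-79\right)\right) = 34 \left(-2809 - -6320\right) = 34 \left(-2809 + 6320\right) = 34 \cdot 3511 = 119374$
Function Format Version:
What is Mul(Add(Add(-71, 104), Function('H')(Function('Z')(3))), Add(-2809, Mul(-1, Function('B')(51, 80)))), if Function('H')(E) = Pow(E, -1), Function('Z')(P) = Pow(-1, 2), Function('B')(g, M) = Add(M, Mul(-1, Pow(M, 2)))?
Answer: 119374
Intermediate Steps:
Function('Z')(P) = 1
Mul(Add(Add(-71, 104), Function('H')(Function('Z')(3))), Add(-2809, Mul(-1, Function('B')(51, 80)))) = Mul(Add(Add(-71, 104), Pow(1, -1)), Add(-2809, Mul(-1, Mul(80, Add(1, Mul(-1, 80)))))) = Mul(Add(33, 1), Add(-2809, Mul(-1, Mul(80, Add(1, -80))))) = Mul(34, Add(-2809, Mul(-1, Mul(80, -79)))) = Mul(34, Add(-2809, Mul(-1, -6320))) = Mul(34, Add(-2809, 6320)) = Mul(34, 3511) = 119374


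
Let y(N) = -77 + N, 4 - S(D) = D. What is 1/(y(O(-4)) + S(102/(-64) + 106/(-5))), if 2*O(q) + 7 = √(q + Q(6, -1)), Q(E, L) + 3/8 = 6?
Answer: -105760/5679173 - 3200*√26/73829249 ≈ -0.018843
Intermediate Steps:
S(D) = 4 - D
Q(E, L) = 45/8 (Q(E, L) = -3/8 + 6 = 45/8)
O(q) = -7/2 + √(45/8 + q)/2 (O(q) = -7/2 + √(q + 45/8)/2 = -7/2 + √(45/8 + q)/2)
1/(y(O(-4)) + S(102/(-64) + 106/(-5))) = 1/((-77 + (-7/2 + √(90 + 16*(-4))/8)) + (4 - (102/(-64) + 106/(-5)))) = 1/((-77 + (-7/2 + √(90 - 64)/8)) + (4 - (102*(-1/64) + 106*(-⅕)))) = 1/((-77 + (-7/2 + √26/8)) + (4 - (-51/32 - 106/5))) = 1/((-161/2 + √26/8) + (4 - 1*(-3647/160))) = 1/((-161/2 + √26/8) + (4 + 3647/160)) = 1/((-161/2 + √26/8) + 4287/160) = 1/(-8593/160 + √26/8)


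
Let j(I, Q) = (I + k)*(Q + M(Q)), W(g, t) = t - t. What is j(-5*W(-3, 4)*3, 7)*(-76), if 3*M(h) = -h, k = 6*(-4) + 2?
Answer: 23408/3 ≈ 7802.7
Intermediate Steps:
W(g, t) = 0
k = -22 (k = -24 + 2 = -22)
M(h) = -h/3 (M(h) = (-h)/3 = -h/3)
j(I, Q) = 2*Q*(-22 + I)/3 (j(I, Q) = (I - 22)*(Q - Q/3) = (-22 + I)*(2*Q/3) = 2*Q*(-22 + I)/3)
j(-5*W(-3, 4)*3, 7)*(-76) = ((⅔)*7*(-22 - 5*0*3))*(-76) = ((⅔)*7*(-22 + 0*3))*(-76) = ((⅔)*7*(-22 + 0))*(-76) = ((⅔)*7*(-22))*(-76) = -308/3*(-76) = 23408/3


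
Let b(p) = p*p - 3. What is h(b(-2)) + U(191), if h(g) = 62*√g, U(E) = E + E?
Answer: 444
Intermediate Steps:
U(E) = 2*E
b(p) = -3 + p² (b(p) = p² - 3 = -3 + p²)
h(b(-2)) + U(191) = 62*√(-3 + (-2)²) + 2*191 = 62*√(-3 + 4) + 382 = 62*√1 + 382 = 62*1 + 382 = 62 + 382 = 444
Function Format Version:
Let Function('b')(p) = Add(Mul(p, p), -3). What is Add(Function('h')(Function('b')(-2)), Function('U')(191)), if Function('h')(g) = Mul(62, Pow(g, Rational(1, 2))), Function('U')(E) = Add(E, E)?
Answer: 444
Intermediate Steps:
Function('U')(E) = Mul(2, E)
Function('b')(p) = Add(-3, Pow(p, 2)) (Function('b')(p) = Add(Pow(p, 2), -3) = Add(-3, Pow(p, 2)))
Add(Function('h')(Function('b')(-2)), Function('U')(191)) = Add(Mul(62, Pow(Add(-3, Pow(-2, 2)), Rational(1, 2))), Mul(2, 191)) = Add(Mul(62, Pow(Add(-3, 4), Rational(1, 2))), 382) = Add(Mul(62, Pow(1, Rational(1, 2))), 382) = Add(Mul(62, 1), 382) = Add(62, 382) = 444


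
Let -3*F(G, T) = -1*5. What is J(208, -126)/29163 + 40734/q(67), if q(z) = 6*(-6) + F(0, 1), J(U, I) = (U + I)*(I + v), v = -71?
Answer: -3565440788/3003789 ≈ -1187.0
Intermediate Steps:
F(G, T) = 5/3 (F(G, T) = -(-1)*5/3 = -1/3*(-5) = 5/3)
J(U, I) = (-71 + I)*(I + U) (J(U, I) = (U + I)*(I - 71) = (I + U)*(-71 + I) = (-71 + I)*(I + U))
q(z) = -103/3 (q(z) = 6*(-6) + 5/3 = -36 + 5/3 = -103/3)
J(208, -126)/29163 + 40734/q(67) = ((-126)**2 - 71*(-126) - 71*208 - 126*208)/29163 + 40734/(-103/3) = (15876 + 8946 - 14768 - 26208)*(1/29163) + 40734*(-3/103) = -16154*1/29163 - 122202/103 = -16154/29163 - 122202/103 = -3565440788/3003789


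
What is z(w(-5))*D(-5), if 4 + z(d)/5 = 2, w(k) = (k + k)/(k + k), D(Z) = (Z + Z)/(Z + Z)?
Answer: -10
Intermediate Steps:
D(Z) = 1 (D(Z) = (2*Z)/((2*Z)) = (2*Z)*(1/(2*Z)) = 1)
w(k) = 1 (w(k) = (2*k)/((2*k)) = (2*k)*(1/(2*k)) = 1)
z(d) = -10 (z(d) = -20 + 5*2 = -20 + 10 = -10)
z(w(-5))*D(-5) = -10*1 = -10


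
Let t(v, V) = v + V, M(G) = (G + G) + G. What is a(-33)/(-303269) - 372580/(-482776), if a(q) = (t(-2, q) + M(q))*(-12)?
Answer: 28053915053/36602748686 ≈ 0.76644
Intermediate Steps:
M(G) = 3*G (M(G) = 2*G + G = 3*G)
t(v, V) = V + v
a(q) = 24 - 48*q (a(q) = ((q - 2) + 3*q)*(-12) = ((-2 + q) + 3*q)*(-12) = (-2 + 4*q)*(-12) = 24 - 48*q)
a(-33)/(-303269) - 372580/(-482776) = (24 - 48*(-33))/(-303269) - 372580/(-482776) = (24 + 1584)*(-1/303269) - 372580*(-1/482776) = 1608*(-1/303269) + 93145/120694 = -1608/303269 + 93145/120694 = 28053915053/36602748686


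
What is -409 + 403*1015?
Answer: 408636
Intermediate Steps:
-409 + 403*1015 = -409 + 409045 = 408636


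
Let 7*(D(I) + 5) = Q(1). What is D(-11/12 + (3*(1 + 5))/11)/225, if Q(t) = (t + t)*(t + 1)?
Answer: -31/1575 ≈ -0.019683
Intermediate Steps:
Q(t) = 2*t*(1 + t) (Q(t) = (2*t)*(1 + t) = 2*t*(1 + t))
D(I) = -31/7 (D(I) = -5 + (2*1*(1 + 1))/7 = -5 + (2*1*2)/7 = -5 + (⅐)*4 = -5 + 4/7 = -31/7)
D(-11/12 + (3*(1 + 5))/11)/225 = -31/7/225 = -31/7*1/225 = -31/1575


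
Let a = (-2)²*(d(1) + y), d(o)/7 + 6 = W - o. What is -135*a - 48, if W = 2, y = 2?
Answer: 17772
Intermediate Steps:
d(o) = -28 - 7*o (d(o) = -42 + 7*(2 - o) = -42 + (14 - 7*o) = -28 - 7*o)
a = -132 (a = (-2)²*((-28 - 7*1) + 2) = 4*((-28 - 7) + 2) = 4*(-35 + 2) = 4*(-33) = -132)
-135*a - 48 = -135*(-132) - 48 = 17820 - 48 = 17772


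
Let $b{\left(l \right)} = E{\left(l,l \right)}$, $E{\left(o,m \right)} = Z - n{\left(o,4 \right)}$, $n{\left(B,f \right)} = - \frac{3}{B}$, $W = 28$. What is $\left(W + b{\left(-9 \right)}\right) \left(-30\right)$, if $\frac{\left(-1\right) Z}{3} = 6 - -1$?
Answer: $-200$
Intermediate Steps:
$Z = -21$ ($Z = - 3 \left(6 - -1\right) = - 3 \left(6 + 1\right) = \left(-3\right) 7 = -21$)
$E{\left(o,m \right)} = -21 + \frac{3}{o}$ ($E{\left(o,m \right)} = -21 - - \frac{3}{o} = -21 + \frac{3}{o}$)
$b{\left(l \right)} = -21 + \frac{3}{l}$
$\left(W + b{\left(-9 \right)}\right) \left(-30\right) = \left(28 - \left(21 - \frac{3}{-9}\right)\right) \left(-30\right) = \left(28 + \left(-21 + 3 \left(- \frac{1}{9}\right)\right)\right) \left(-30\right) = \left(28 - \frac{64}{3}\right) \left(-30\right) = \frac{20}{3} \left(-30\right) = -200$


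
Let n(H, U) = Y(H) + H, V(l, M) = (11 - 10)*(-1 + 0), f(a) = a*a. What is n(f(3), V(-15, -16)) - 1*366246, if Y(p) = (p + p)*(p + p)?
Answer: -365913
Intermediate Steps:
Y(p) = 4*p² (Y(p) = (2*p)*(2*p) = 4*p²)
f(a) = a²
V(l, M) = -1 (V(l, M) = 1*(-1) = -1)
n(H, U) = H + 4*H² (n(H, U) = 4*H² + H = H + 4*H²)
n(f(3), V(-15, -16)) - 1*366246 = 3²*(1 + 4*3²) - 1*366246 = 9*(1 + 4*9) - 366246 = 9*(1 + 36) - 366246 = 9*37 - 366246 = 333 - 366246 = -365913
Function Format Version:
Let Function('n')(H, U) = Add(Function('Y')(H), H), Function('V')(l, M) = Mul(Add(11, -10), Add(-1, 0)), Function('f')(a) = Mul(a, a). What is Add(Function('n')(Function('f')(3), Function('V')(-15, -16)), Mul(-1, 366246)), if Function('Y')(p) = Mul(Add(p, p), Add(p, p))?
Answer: -365913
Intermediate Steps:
Function('Y')(p) = Mul(4, Pow(p, 2)) (Function('Y')(p) = Mul(Mul(2, p), Mul(2, p)) = Mul(4, Pow(p, 2)))
Function('f')(a) = Pow(a, 2)
Function('V')(l, M) = -1 (Function('V')(l, M) = Mul(1, -1) = -1)
Function('n')(H, U) = Add(H, Mul(4, Pow(H, 2))) (Function('n')(H, U) = Add(Mul(4, Pow(H, 2)), H) = Add(H, Mul(4, Pow(H, 2))))
Add(Function('n')(Function('f')(3), Function('V')(-15, -16)), Mul(-1, 366246)) = Add(Mul(Pow(3, 2), Add(1, Mul(4, Pow(3, 2)))), Mul(-1, 366246)) = Add(Mul(9, Add(1, Mul(4, 9))), -366246) = Add(Mul(9, Add(1, 36)), -366246) = Add(Mul(9, 37), -366246) = Add(333, -366246) = -365913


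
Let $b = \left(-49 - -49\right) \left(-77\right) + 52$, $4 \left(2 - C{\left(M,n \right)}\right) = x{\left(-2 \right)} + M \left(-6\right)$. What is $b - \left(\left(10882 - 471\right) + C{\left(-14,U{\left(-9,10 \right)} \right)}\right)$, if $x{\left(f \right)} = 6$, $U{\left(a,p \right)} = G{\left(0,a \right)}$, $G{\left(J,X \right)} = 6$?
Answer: $- \frac{20677}{2} \approx -10339.0$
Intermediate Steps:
$U{\left(a,p \right)} = 6$
$C{\left(M,n \right)} = \frac{1}{2} + \frac{3 M}{2}$ ($C{\left(M,n \right)} = 2 - \frac{6 + M \left(-6\right)}{4} = 2 - \frac{6 - 6 M}{4} = 2 + \left(- \frac{3}{2} + \frac{3 M}{2}\right) = \frac{1}{2} + \frac{3 M}{2}$)
$b = 52$ ($b = \left(-49 + 49\right) \left(-77\right) + 52 = 0 \left(-77\right) + 52 = 0 + 52 = 52$)
$b - \left(\left(10882 - 471\right) + C{\left(-14,U{\left(-9,10 \right)} \right)}\right) = 52 - \left(\left(10882 - 471\right) + \left(\frac{1}{2} + \frac{3}{2} \left(-14\right)\right)\right) = 52 - \left(10411 + \left(\frac{1}{2} - 21\right)\right) = 52 - \left(10411 - \frac{41}{2}\right) = 52 - \frac{20781}{2} = - \frac{20677}{2}$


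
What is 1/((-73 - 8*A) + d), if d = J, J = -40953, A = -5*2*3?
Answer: -1/40786 ≈ -2.4518e-5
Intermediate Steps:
A = -30 (A = -10*3 = -30)
d = -40953
1/((-73 - 8*A) + d) = 1/((-73 - 8*(-30)) - 40953) = 1/((-73 + 240) - 40953) = 1/(167 - 40953) = 1/(-40786) = -1/40786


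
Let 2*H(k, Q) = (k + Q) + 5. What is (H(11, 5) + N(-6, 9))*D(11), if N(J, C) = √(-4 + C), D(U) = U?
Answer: 231/2 + 11*√5 ≈ 140.10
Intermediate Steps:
H(k, Q) = 5/2 + Q/2 + k/2 (H(k, Q) = ((k + Q) + 5)/2 = ((Q + k) + 5)/2 = (5 + Q + k)/2 = 5/2 + Q/2 + k/2)
(H(11, 5) + N(-6, 9))*D(11) = ((5/2 + (½)*5 + (½)*11) + √(-4 + 9))*11 = ((5/2 + 5/2 + 11/2) + √5)*11 = (21/2 + √5)*11 = 231/2 + 11*√5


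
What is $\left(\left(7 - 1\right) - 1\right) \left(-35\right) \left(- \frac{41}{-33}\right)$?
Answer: $- \frac{7175}{33} \approx -217.42$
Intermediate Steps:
$\left(\left(7 - 1\right) - 1\right) \left(-35\right) \left(- \frac{41}{-33}\right) = \left(6 - 1\right) \left(-35\right) \left(\left(-41\right) \left(- \frac{1}{33}\right)\right) = 5 \left(-35\right) \frac{41}{33} = \left(-175\right) \frac{41}{33} = - \frac{7175}{33}$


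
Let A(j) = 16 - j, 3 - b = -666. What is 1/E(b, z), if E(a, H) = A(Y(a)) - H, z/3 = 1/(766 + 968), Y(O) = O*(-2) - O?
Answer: 578/1169293 ≈ 0.00049432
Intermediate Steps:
b = 669 (b = 3 - 1*(-666) = 3 + 666 = 669)
Y(O) = -3*O (Y(O) = -2*O - O = -3*O)
z = 1/578 (z = 3/(766 + 968) = 3/1734 = 3*(1/1734) = 1/578 ≈ 0.0017301)
E(a, H) = 16 - H + 3*a (E(a, H) = (16 - (-3)*a) - H = (16 + 3*a) - H = 16 - H + 3*a)
1/E(b, z) = 1/(16 - 1*1/578 + 3*669) = 1/(16 - 1/578 + 2007) = 1/(1169293/578) = 578/1169293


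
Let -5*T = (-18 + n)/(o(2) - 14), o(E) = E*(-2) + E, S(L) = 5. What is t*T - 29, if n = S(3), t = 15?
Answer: -503/16 ≈ -31.438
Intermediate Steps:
o(E) = -E (o(E) = -2*E + E = -E)
n = 5
T = -13/80 (T = -(-18 + 5)/(5*(-1*2 - 14)) = -(-13)/(5*(-2 - 14)) = -(-13)/(5*(-16)) = -(-13)*(-1)/(5*16) = -1/5*13/16 = -13/80 ≈ -0.16250)
t*T - 29 = 15*(-13/80) - 29 = -39/16 - 29 = -503/16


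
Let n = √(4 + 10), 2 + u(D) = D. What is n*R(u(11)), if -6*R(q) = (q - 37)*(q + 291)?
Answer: 1400*√14 ≈ 5238.3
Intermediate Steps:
u(D) = -2 + D
R(q) = -(-37 + q)*(291 + q)/6 (R(q) = -(q - 37)*(q + 291)/6 = -(-37 + q)*(291 + q)/6)
n = √14 ≈ 3.7417
n*R(u(11)) = √14*(3589/2 - 127*(-2 + 11)/3 - (-2 + 11)²/6) = √14*(3589/2 - 127/3*9 - ⅙*9²) = √14*(3589/2 - 381 - ⅙*81) = √14*(3589/2 - 381 - 27/2) = √14*1400 = 1400*√14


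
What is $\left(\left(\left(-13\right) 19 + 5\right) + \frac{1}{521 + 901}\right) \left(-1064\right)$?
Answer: $\frac{183073436}{711} \approx 2.5749 \cdot 10^{5}$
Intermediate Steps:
$\left(\left(\left(-13\right) 19 + 5\right) + \frac{1}{521 + 901}\right) \left(-1064\right) = \left(\left(-247 + 5\right) + \frac{1}{1422}\right) \left(-1064\right) = \left(-242 + \frac{1}{1422}\right) \left(-1064\right) = \left(- \frac{344123}{1422}\right) \left(-1064\right) = \frac{183073436}{711}$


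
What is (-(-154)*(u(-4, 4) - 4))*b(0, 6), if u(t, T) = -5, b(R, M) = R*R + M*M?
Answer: -49896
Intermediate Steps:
b(R, M) = M**2 + R**2 (b(R, M) = R**2 + M**2 = M**2 + R**2)
(-(-154)*(u(-4, 4) - 4))*b(0, 6) = (-(-154)*(-5 - 4))*(6**2 + 0**2) = (-(-154)*(-9))*(36 + 0) = -77*18*36 = -1386*36 = -49896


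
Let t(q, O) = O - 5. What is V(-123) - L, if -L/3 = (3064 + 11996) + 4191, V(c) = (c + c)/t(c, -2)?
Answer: 404517/7 ≈ 57788.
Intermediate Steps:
t(q, O) = -5 + O
V(c) = -2*c/7 (V(c) = (c + c)/(-5 - 2) = (2*c)/(-7) = (2*c)*(-1/7) = -2*c/7)
L = -57753 (L = -3*((3064 + 11996) + 4191) = -3*(15060 + 4191) = -3*19251 = -57753)
V(-123) - L = -2/7*(-123) - 1*(-57753) = 246/7 + 57753 = 404517/7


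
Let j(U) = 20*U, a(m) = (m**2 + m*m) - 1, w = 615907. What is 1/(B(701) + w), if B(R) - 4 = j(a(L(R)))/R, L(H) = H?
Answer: 701/451409631 ≈ 1.5529e-6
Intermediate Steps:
a(m) = -1 + 2*m**2 (a(m) = (m**2 + m**2) - 1 = 2*m**2 - 1 = -1 + 2*m**2)
B(R) = 4 + (-20 + 40*R**2)/R (B(R) = 4 + (20*(-1 + 2*R**2))/R = 4 + (-20 + 40*R**2)/R)
1/(B(701) + w) = 1/((4 - 20/701 + 40*701) + 615907) = 1/((4 - 20*1/701 + 28040) + 615907) = 1/((4 - 20/701 + 28040) + 615907) = 1/(19658824/701 + 615907) = 1/(451409631/701) = 701/451409631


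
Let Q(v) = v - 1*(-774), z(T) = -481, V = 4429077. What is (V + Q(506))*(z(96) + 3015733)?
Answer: 13358642804964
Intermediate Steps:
Q(v) = 774 + v (Q(v) = v + 774 = 774 + v)
(V + Q(506))*(z(96) + 3015733) = (4429077 + (774 + 506))*(-481 + 3015733) = (4429077 + 1280)*3015252 = 4430357*3015252 = 13358642804964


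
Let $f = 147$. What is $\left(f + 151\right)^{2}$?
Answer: $88804$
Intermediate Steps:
$\left(f + 151\right)^{2} = \left(147 + 151\right)^{2} = 298^{2} = 88804$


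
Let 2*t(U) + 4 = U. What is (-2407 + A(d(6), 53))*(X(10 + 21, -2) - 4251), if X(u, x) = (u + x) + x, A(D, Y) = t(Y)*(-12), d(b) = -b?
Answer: 11409024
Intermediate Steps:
t(U) = -2 + U/2
A(D, Y) = 24 - 6*Y (A(D, Y) = (-2 + Y/2)*(-12) = 24 - 6*Y)
X(u, x) = u + 2*x
(-2407 + A(d(6), 53))*(X(10 + 21, -2) - 4251) = (-2407 + (24 - 6*53))*(((10 + 21) + 2*(-2)) - 4251) = (-2407 + (24 - 318))*((31 - 4) - 4251) = (-2407 - 294)*(27 - 4251) = -2701*(-4224) = 11409024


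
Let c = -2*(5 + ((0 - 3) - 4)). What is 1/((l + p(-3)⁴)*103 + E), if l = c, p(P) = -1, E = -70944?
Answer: -1/70429 ≈ -1.4199e-5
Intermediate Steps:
c = 4 (c = -2*(5 + (-3 - 4)) = -2*(5 - 7) = -2*(-2) = 4)
l = 4
1/((l + p(-3)⁴)*103 + E) = 1/((4 + (-1)⁴)*103 - 70944) = 1/((4 + 1)*103 - 70944) = 1/(5*103 - 70944) = 1/(515 - 70944) = 1/(-70429) = -1/70429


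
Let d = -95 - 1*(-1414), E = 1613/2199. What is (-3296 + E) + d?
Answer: -4345810/2199 ≈ -1976.3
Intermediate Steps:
E = 1613/2199 (E = 1613*(1/2199) = 1613/2199 ≈ 0.73351)
d = 1319 (d = -95 + 1414 = 1319)
(-3296 + E) + d = (-3296 + 1613/2199) + 1319 = -7246291/2199 + 1319 = -4345810/2199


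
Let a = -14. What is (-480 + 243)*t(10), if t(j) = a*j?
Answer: 33180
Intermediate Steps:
t(j) = -14*j
(-480 + 243)*t(10) = (-480 + 243)*(-14*10) = -237*(-140) = 33180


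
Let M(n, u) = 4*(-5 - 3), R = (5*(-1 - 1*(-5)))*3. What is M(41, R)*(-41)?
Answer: 1312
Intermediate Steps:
R = 60 (R = (5*(-1 + 5))*3 = (5*4)*3 = 20*3 = 60)
M(n, u) = -32 (M(n, u) = 4*(-8) = -32)
M(41, R)*(-41) = -32*(-41) = 1312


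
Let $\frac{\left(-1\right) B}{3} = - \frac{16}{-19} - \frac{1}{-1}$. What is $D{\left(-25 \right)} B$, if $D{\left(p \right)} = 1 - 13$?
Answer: $\frac{1260}{19} \approx 66.316$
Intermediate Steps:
$D{\left(p \right)} = -12$
$B = - \frac{105}{19}$ ($B = - 3 \left(- \frac{16}{-19} - \frac{1}{-1}\right) = - 3 \left(\left(-16\right) \left(- \frac{1}{19}\right) - -1\right) = - 3 \left(\frac{16}{19} + 1\right) = \left(-3\right) \frac{35}{19} = - \frac{105}{19} \approx -5.5263$)
$D{\left(-25 \right)} B = \left(-12\right) \left(- \frac{105}{19}\right) = \frac{1260}{19}$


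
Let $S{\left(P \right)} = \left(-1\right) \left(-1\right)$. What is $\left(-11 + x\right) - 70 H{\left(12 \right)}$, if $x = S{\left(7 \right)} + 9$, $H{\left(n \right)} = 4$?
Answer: $-281$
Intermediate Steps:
$S{\left(P \right)} = 1$
$x = 10$ ($x = 1 + 9 = 10$)
$\left(-11 + x\right) - 70 H{\left(12 \right)} = \left(-11 + 10\right) - 280 = -1 - 280 = -281$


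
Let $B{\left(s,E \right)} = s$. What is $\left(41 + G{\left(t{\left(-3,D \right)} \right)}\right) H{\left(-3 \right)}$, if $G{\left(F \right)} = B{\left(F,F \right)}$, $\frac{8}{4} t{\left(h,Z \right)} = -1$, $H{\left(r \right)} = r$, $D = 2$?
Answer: $- \frac{243}{2} \approx -121.5$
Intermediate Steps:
$t{\left(h,Z \right)} = - \frac{1}{2}$ ($t{\left(h,Z \right)} = \frac{1}{2} \left(-1\right) = - \frac{1}{2}$)
$G{\left(F \right)} = F$
$\left(41 + G{\left(t{\left(-3,D \right)} \right)}\right) H{\left(-3 \right)} = \left(41 - \frac{1}{2}\right) \left(-3\right) = \frac{81}{2} \left(-3\right) = - \frac{243}{2}$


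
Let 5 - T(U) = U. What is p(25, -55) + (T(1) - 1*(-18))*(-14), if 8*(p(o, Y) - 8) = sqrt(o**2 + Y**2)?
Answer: -300 + 5*sqrt(146)/8 ≈ -292.45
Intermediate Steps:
T(U) = 5 - U
p(o, Y) = 8 + sqrt(Y**2 + o**2)/8 (p(o, Y) = 8 + sqrt(o**2 + Y**2)/8 = 8 + sqrt(Y**2 + o**2)/8)
p(25, -55) + (T(1) - 1*(-18))*(-14) = (8 + sqrt((-55)**2 + 25**2)/8) + ((5 - 1*1) - 1*(-18))*(-14) = (8 + sqrt(3025 + 625)/8) + ((5 - 1) + 18)*(-14) = (8 + sqrt(3650)/8) + (4 + 18)*(-14) = (8 + (5*sqrt(146))/8) + 22*(-14) = (8 + 5*sqrt(146)/8) - 308 = -300 + 5*sqrt(146)/8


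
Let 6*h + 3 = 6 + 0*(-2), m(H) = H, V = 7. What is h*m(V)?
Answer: 7/2 ≈ 3.5000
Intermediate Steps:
h = ½ (h = -½ + (6 + 0*(-2))/6 = -½ + (6 + 0)/6 = -½ + (⅙)*6 = -½ + 1 = ½ ≈ 0.50000)
h*m(V) = (½)*7 = 7/2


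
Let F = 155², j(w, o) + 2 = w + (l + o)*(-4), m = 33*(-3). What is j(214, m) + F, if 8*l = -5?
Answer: 49271/2 ≈ 24636.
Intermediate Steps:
l = -5/8 (l = (⅛)*(-5) = -5/8 ≈ -0.62500)
m = -99
j(w, o) = ½ + w - 4*o (j(w, o) = -2 + (w + (-5/8 + o)*(-4)) = -2 + (w + (5/2 - 4*o)) = -2 + (5/2 + w - 4*o) = ½ + w - 4*o)
F = 24025
j(214, m) + F = (½ + 214 - 4*(-99)) + 24025 = (½ + 214 + 396) + 24025 = 1221/2 + 24025 = 49271/2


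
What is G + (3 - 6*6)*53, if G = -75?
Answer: -1824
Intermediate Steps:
G + (3 - 6*6)*53 = -75 + (3 - 6*6)*53 = -75 + (3 - 36)*53 = -75 - 33*53 = -75 - 1749 = -1824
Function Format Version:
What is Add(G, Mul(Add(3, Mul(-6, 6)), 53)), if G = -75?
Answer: -1824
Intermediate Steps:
Add(G, Mul(Add(3, Mul(-6, 6)), 53)) = Add(-75, Mul(Add(3, Mul(-6, 6)), 53)) = Add(-75, Mul(Add(3, -36), 53)) = Add(-75, Mul(-33, 53)) = Add(-75, -1749) = -1824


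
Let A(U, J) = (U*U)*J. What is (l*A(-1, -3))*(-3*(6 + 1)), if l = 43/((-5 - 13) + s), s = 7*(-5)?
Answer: -2709/53 ≈ -51.113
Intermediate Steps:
s = -35
A(U, J) = J*U² (A(U, J) = U²*J = J*U²)
l = -43/53 (l = 43/((-5 - 13) - 35) = 43/(-18 - 35) = 43/(-53) = 43*(-1/53) = -43/53 ≈ -0.81132)
(l*A(-1, -3))*(-3*(6 + 1)) = (-(-129)*(-1)²/53)*(-3*(6 + 1)) = (-(-129)/53)*(-3*7) = -43/53*(-3)*(-21) = (129/53)*(-21) = -2709/53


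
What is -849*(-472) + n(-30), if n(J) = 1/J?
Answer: 12021839/30 ≈ 4.0073e+5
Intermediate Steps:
-849*(-472) + n(-30) = -849*(-472) + 1/(-30) = 400728 - 1/30 = 12021839/30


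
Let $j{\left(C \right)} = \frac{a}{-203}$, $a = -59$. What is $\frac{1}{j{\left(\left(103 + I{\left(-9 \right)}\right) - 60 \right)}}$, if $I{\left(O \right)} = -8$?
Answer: $\frac{203}{59} \approx 3.4407$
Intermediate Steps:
$j{\left(C \right)} = \frac{59}{203}$ ($j{\left(C \right)} = - \frac{59}{-203} = \left(-59\right) \left(- \frac{1}{203}\right) = \frac{59}{203}$)
$\frac{1}{j{\left(\left(103 + I{\left(-9 \right)}\right) - 60 \right)}} = \frac{1}{\frac{59}{203}} = \frac{203}{59}$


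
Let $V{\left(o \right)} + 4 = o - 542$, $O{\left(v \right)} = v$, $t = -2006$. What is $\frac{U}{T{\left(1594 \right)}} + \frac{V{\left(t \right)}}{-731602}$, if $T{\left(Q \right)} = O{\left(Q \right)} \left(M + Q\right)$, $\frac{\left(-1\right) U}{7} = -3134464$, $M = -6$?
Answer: $\frac{1003670045340}{115742728609} \approx 8.6716$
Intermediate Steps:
$U = 21941248$ ($U = \left(-7\right) \left(-3134464\right) = 21941248$)
$V{\left(o \right)} = -546 + o$ ($V{\left(o \right)} = -4 + \left(o - 542\right) = -4 + \left(-542 + o\right) = -546 + o$)
$T{\left(Q \right)} = Q \left(-6 + Q\right)$
$\frac{U}{T{\left(1594 \right)}} + \frac{V{\left(t \right)}}{-731602} = \frac{21941248}{1594 \left(-6 + 1594\right)} + \frac{-546 - 2006}{-731602} = \frac{21941248}{1594 \cdot 1588} - - \frac{1276}{365801} = \frac{21941248}{2531272} + \frac{1276}{365801} = 21941248 \cdot \frac{1}{2531272} + \frac{1276}{365801} = \frac{2742656}{316409} + \frac{1276}{365801} = \frac{1003670045340}{115742728609}$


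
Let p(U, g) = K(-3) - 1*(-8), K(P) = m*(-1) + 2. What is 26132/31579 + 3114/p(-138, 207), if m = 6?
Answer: 49220767/63158 ≈ 779.33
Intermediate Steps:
K(P) = -4 (K(P) = 6*(-1) + 2 = -6 + 2 = -4)
p(U, g) = 4 (p(U, g) = -4 - 1*(-8) = -4 + 8 = 4)
26132/31579 + 3114/p(-138, 207) = 26132/31579 + 3114/4 = 26132*(1/31579) + 3114*(¼) = 26132/31579 + 1557/2 = 49220767/63158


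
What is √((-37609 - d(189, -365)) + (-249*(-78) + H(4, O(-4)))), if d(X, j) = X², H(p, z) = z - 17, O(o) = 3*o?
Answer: 3*I*√5993 ≈ 232.24*I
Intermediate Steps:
H(p, z) = -17 + z
√((-37609 - d(189, -365)) + (-249*(-78) + H(4, O(-4)))) = √((-37609 - 1*189²) + (-249*(-78) + (-17 + 3*(-4)))) = √((-37609 - 1*35721) + (19422 + (-17 - 12))) = √((-37609 - 35721) + (19422 - 29)) = √(-73330 + 19393) = √(-53937) = 3*I*√5993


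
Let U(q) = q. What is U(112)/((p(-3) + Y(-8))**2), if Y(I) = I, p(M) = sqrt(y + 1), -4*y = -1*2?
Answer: 448/(16 - sqrt(6))**2 ≈ 2.4399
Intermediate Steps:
y = 1/2 (y = -(-1)*2/4 = -1/4*(-2) = 1/2 ≈ 0.50000)
p(M) = sqrt(6)/2 (p(M) = sqrt(1/2 + 1) = sqrt(3/2) = sqrt(6)/2)
U(112)/((p(-3) + Y(-8))**2) = 112/((sqrt(6)/2 - 8)**2) = 112/((-8 + sqrt(6)/2)**2) = 112/(-8 + sqrt(6)/2)**2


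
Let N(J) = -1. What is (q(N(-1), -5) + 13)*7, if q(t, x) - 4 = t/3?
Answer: 350/3 ≈ 116.67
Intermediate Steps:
q(t, x) = 4 + t/3
(q(N(-1), -5) + 13)*7 = ((4 + (1/3)*(-1)) + 13)*7 = ((4 - 1/3) + 13)*7 = (11/3 + 13)*7 = (50/3)*7 = 350/3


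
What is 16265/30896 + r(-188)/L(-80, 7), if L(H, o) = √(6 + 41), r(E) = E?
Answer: 16265/30896 - 4*√47 ≈ -26.896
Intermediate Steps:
L(H, o) = √47
16265/30896 + r(-188)/L(-80, 7) = 16265/30896 - 188*√47/47 = 16265*(1/30896) - 4*√47 = 16265/30896 - 4*√47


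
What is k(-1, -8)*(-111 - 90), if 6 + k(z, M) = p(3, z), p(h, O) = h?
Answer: 603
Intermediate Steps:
k(z, M) = -3 (k(z, M) = -6 + 3 = -3)
k(-1, -8)*(-111 - 90) = -3*(-111 - 90) = -3*(-201) = 603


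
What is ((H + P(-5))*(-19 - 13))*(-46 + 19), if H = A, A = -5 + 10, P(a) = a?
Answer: 0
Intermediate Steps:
A = 5
H = 5
((H + P(-5))*(-19 - 13))*(-46 + 19) = ((5 - 5)*(-19 - 13))*(-46 + 19) = (0*(-32))*(-27) = 0*(-27) = 0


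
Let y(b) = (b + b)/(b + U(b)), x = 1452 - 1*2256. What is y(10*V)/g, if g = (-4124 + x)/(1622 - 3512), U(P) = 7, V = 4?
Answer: 675/1034 ≈ 0.65280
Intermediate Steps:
x = -804 (x = 1452 - 2256 = -804)
y(b) = 2*b/(7 + b) (y(b) = (b + b)/(b + 7) = (2*b)/(7 + b) = 2*b/(7 + b))
g = 352/135 (g = (-4124 - 804)/(1622 - 3512) = -4928/(-1890) = -4928*(-1/1890) = 352/135 ≈ 2.6074)
y(10*V)/g = (2*(10*4)/(7 + 10*4))/(352/135) = (2*40/(7 + 40))*(135/352) = (2*40/47)*(135/352) = (2*40*(1/47))*(135/352) = (80/47)*(135/352) = 675/1034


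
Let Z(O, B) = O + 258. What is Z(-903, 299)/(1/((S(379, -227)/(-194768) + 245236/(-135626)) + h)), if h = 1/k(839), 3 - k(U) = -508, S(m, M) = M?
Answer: 1122545108653965/964169574032 ≈ 1164.3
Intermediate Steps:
Z(O, B) = 258 + O
k(U) = 511 (k(U) = 3 - 1*(-508) = 3 + 508 = 511)
h = 1/511 ≈ 0.0019569
Z(-903, 299)/(1/((S(379, -227)/(-194768) + 245236/(-135626)) + h)) = (258 - 903)/(1/((-227/(-194768) + 245236/(-135626)) + 1/511)) = -645/(1/((-227*(-1/194768) + 245236*(-1/135626)) + 1/511)) = -645/(1/((227/194768 - 122618/67813) + 1/511)) = -645/(1/(-23866669073/13207802384 + 1/511)) = -645/(1/(-1740380013417/964169574032)) = -645/(-964169574032/1740380013417) = -645*(-1740380013417/964169574032) = 1122545108653965/964169574032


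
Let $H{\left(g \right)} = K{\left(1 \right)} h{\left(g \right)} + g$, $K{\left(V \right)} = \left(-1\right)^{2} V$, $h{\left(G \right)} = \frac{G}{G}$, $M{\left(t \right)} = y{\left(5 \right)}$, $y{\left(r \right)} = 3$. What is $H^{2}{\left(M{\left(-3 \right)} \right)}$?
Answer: $16$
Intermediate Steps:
$M{\left(t \right)} = 3$
$h{\left(G \right)} = 1$
$K{\left(V \right)} = V$ ($K{\left(V \right)} = 1 V = V$)
$H{\left(g \right)} = 1 + g$ ($H{\left(g \right)} = 1 \cdot 1 + g = 1 + g$)
$H^{2}{\left(M{\left(-3 \right)} \right)} = \left(1 + 3\right)^{2} = 4^{2} = 16$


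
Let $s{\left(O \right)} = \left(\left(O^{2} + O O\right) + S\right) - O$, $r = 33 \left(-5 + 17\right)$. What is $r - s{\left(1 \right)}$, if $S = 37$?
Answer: $358$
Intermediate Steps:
$r = 396$ ($r = 33 \cdot 12 = 396$)
$s{\left(O \right)} = 37 - O + 2 O^{2}$ ($s{\left(O \right)} = \left(\left(O^{2} + O O\right) + 37\right) - O = \left(\left(O^{2} + O^{2}\right) + 37\right) - O = \left(2 O^{2} + 37\right) - O = \left(37 + 2 O^{2}\right) - O = 37 - O + 2 O^{2}$)
$r - s{\left(1 \right)} = 396 - \left(37 - 1 + 2 \cdot 1^{2}\right) = 396 - \left(37 - 1 + 2 \cdot 1\right) = 396 - \left(37 - 1 + 2\right) = 396 - 38 = 358$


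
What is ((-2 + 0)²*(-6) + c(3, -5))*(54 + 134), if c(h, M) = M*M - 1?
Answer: 0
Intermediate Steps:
c(h, M) = -1 + M² (c(h, M) = M² - 1 = -1 + M²)
((-2 + 0)²*(-6) + c(3, -5))*(54 + 134) = ((-2 + 0)²*(-6) + (-1 + (-5)²))*(54 + 134) = ((-2)²*(-6) + (-1 + 25))*188 = (4*(-6) + 24)*188 = (-24 + 24)*188 = 0*188 = 0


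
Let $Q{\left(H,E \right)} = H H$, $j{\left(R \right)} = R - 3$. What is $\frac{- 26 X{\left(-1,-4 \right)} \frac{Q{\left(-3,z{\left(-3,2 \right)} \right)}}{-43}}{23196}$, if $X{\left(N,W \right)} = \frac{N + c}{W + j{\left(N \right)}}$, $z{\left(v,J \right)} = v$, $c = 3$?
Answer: $- \frac{39}{664952} \approx -5.8651 \cdot 10^{-5}$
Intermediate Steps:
$j{\left(R \right)} = -3 + R$
$X{\left(N,W \right)} = \frac{3 + N}{-3 + N + W}$ ($X{\left(N,W \right)} = \frac{N + 3}{W + \left(-3 + N\right)} = \frac{3 + N}{-3 + N + W}$)
$Q{\left(H,E \right)} = H^{2}$
$\frac{- 26 X{\left(-1,-4 \right)} \frac{Q{\left(-3,z{\left(-3,2 \right)} \right)}}{-43}}{23196} = \frac{- 26 \frac{3 - 1}{-3 - 1 - 4} \frac{\left(-3\right)^{2}}{-43}}{23196} = - 26 \frac{1}{-8} \cdot 2 \cdot 9 \left(- \frac{1}{43}\right) \frac{1}{23196} = - 26 \left(\left(- \frac{1}{8}\right) 2\right) \left(- \frac{9}{43}\right) \frac{1}{23196} = \left(-26\right) \left(- \frac{1}{4}\right) \left(- \frac{9}{43}\right) \frac{1}{23196} = \frac{13}{2} \left(- \frac{9}{43}\right) \frac{1}{23196} = \left(- \frac{117}{86}\right) \frac{1}{23196} = - \frac{39}{664952}$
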